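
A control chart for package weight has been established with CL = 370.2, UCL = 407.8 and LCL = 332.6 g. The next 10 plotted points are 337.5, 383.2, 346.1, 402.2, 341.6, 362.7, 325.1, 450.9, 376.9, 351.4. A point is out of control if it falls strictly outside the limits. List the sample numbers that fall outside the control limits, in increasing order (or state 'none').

7, 8

Compare each point to [332.6, 407.8]: sample 7 = 325.1 < LCL; sample 8 = 450.9 > UCL.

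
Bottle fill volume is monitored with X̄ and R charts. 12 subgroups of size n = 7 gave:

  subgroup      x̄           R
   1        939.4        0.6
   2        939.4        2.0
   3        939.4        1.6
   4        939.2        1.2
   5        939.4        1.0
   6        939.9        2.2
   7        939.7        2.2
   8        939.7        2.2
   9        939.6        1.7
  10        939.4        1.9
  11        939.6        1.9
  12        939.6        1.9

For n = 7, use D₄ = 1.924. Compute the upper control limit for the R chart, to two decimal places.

3.27

R̄ = (0.6 + 2.0 + 1.6 + 1.2 + 1.0 + 2.2 + 2.2 + 2.2 + 1.7 + 1.9 + 1.9 + 1.9) / 12 = 20.4000 / 12 = 1.7000
UCL_R = D₄·R̄ = 1.924 × 1.7000 = 3.2708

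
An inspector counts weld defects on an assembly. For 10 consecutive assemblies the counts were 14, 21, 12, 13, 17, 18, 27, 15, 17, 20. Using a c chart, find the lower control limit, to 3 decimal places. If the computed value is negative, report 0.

c̄ = (14 + 21 + 12 + 13 + 17 + 18 + 27 + 15 + 17 + 20) / 10 = 174 / 10 = 17.4000
LCL = c̄ − 3√c̄ = 17.4000 − 3 × 4.1713 = 4.8860

4.886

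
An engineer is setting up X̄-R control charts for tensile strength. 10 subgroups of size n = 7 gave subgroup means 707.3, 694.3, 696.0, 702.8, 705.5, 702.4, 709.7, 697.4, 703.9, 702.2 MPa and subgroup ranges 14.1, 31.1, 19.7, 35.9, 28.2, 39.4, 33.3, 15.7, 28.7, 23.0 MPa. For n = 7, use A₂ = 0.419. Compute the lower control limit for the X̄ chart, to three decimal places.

690.875

X̄̄ = (707.3 + 694.3 + 696.0 + 702.8 + 705.5 + 702.4 + 709.7 + 697.4 + 703.9 + 702.2) / 10 = 7021.5000 / 10 = 702.1500
R̄ = (14.1 + 31.1 + 19.7 + 35.9 + 28.2 + 39.4 + 33.3 + 15.7 + 28.7 + 23.0) / 10 = 269.1000 / 10 = 26.9100
LCL = X̄̄ − A₂·R̄ = 702.1500 − 0.419 × 26.9100 = 690.8747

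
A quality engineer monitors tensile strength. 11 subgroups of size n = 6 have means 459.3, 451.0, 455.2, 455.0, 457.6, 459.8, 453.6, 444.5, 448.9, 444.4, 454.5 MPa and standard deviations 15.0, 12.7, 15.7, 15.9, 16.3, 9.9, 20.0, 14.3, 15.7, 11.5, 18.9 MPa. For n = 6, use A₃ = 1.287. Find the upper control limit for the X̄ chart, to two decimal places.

472.48

X̄̄ = (459.3 + 451.0 + 455.2 + 455.0 + 457.6 + 459.8 + 453.6 + 444.5 + 448.9 + 444.4 + 454.5) / 11 = 453.0727
s̄ = (15.0 + 12.7 + 15.7 + 15.9 + 16.3 + 9.9 + 20.0 + 14.3 + 15.7 + 11.5 + 18.9) / 11 = 15.0818
UCL = X̄̄ + A₃·s̄ = 453.0727 + 1.287 × 15.0818 = 472.4830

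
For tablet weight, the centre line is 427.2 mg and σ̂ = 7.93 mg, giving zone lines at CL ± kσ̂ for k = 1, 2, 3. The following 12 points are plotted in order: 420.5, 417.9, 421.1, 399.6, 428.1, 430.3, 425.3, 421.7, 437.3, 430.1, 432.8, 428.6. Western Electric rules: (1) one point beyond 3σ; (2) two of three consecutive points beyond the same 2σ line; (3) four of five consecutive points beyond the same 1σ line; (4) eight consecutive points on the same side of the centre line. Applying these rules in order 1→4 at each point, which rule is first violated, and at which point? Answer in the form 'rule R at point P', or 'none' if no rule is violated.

rule 1 at point 4

Zone of each point (C = within 1σ̂, B = 1σ̂–2σ̂, A = 2σ̂–3σ̂, * = beyond 3σ̂; sign = side of CL): 1:-C, 2:-B, 3:-C, 4:-*, 5:+C, 6:+C, 7:-C, 8:-C, 9:+B, 10:+C, 11:+C, 12:+C
Rule 1 (one point beyond the 3σ limits) is satisfied at point 4.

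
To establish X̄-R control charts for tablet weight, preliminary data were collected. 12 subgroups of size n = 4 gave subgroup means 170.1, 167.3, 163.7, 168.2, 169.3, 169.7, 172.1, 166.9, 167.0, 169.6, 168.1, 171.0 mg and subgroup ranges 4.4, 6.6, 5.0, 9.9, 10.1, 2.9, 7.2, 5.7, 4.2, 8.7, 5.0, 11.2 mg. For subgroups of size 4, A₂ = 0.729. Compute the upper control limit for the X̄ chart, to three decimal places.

X̄̄ = (170.1 + 167.3 + 163.7 + 168.2 + 169.3 + 169.7 + 172.1 + 166.9 + 167.0 + 169.6 + 168.1 + 171.0) / 12 = 2023.0000 / 12 = 168.5833
R̄ = (4.4 + 6.6 + 5.0 + 9.9 + 10.1 + 2.9 + 7.2 + 5.7 + 4.2 + 8.7 + 5.0 + 11.2) / 12 = 80.9000 / 12 = 6.7417
UCL = X̄̄ + A₂·R̄ = 168.5833 + 0.729 × 6.7417 = 173.4980

173.498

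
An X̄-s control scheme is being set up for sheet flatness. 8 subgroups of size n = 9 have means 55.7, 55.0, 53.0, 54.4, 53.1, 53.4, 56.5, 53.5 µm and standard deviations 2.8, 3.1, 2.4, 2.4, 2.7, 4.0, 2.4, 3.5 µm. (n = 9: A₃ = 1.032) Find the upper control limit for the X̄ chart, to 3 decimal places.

X̄̄ = (55.7 + 55.0 + 53.0 + 54.4 + 53.1 + 53.4 + 56.5 + 53.5) / 8 = 54.3250
s̄ = (2.8 + 3.1 + 2.4 + 2.4 + 2.7 + 4.0 + 2.4 + 3.5) / 8 = 2.9125
UCL = X̄̄ + A₃·s̄ = 54.3250 + 1.032 × 2.9125 = 57.3307

57.331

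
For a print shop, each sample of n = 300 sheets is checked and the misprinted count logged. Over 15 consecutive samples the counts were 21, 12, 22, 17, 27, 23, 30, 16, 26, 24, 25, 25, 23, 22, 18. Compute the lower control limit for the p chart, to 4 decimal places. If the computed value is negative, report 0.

p̄ = Σdᵢ / (k·n) = 331 / (15 × 300) = 0.07356
LCL = p̄ − 3·√(p̄(1−p̄)/n) = 0.07356 − 3 × 0.01507 = 0.02834

0.0283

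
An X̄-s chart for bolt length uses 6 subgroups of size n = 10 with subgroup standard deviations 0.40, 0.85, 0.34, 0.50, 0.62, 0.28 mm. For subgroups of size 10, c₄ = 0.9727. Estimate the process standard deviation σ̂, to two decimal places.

s̄ = (0.40 + 0.85 + 0.34 + 0.50 + 0.62 + 0.28) / 6 = 0.4983
σ̂ = s̄ / c₄ = 0.4983 / 0.9727 = 0.5123

0.51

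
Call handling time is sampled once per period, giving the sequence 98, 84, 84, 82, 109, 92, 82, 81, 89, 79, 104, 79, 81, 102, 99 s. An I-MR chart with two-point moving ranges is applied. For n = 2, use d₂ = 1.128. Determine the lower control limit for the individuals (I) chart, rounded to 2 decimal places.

X̄ = (98 + 84 + 84 + 82 + 109 + 92 + 82 + 81 + 89 + 79 + 104 + 79 + 81 + 102 + 99) / 15 = 89.6667
Moving ranges: 14, 0, 2, 27, 17, 10, 1, 8, 10, 25, 25, 2, 21, 3; M̄R̄ = 165.0000 / 14 = 11.7857
LCL = X̄ − 3·M̄R̄/d₂ = 89.6667 − 3 × 11.7857 / 1.128 = 58.3217

58.32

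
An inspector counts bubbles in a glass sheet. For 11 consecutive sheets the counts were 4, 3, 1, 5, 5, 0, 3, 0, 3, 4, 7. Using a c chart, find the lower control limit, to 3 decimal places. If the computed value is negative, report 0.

0.000

c̄ = (4 + 3 + 1 + 5 + 5 + 0 + 3 + 0 + 3 + 4 + 7) / 11 = 35 / 11 = 3.1818
LCL = c̄ − 3√c̄ = 3.1818 − 3 × 1.7838 = -2.1695 → 0 (cannot be negative)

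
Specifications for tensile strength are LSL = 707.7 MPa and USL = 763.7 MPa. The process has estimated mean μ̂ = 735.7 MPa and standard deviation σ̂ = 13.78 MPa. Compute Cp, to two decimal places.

Cp = (USL − LSL) / (6σ̂) = (763.7 − 707.7) / (6 × 13.78) = 56.0000 / 82.6800 = 0.6773

0.68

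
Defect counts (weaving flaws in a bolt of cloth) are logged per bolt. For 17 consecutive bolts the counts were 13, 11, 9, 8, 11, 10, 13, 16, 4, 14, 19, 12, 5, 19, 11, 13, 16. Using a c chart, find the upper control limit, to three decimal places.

22.392

c̄ = (13 + 11 + 9 + 8 + 11 + 10 + 13 + 16 + 4 + 14 + 19 + 12 + 5 + 19 + 11 + 13 + 16) / 17 = 204 / 17 = 12.0000
UCL = c̄ + 3√c̄ = 12.0000 + 3 × √12.0000 = 12.0000 + 3 × 3.4641 = 22.3923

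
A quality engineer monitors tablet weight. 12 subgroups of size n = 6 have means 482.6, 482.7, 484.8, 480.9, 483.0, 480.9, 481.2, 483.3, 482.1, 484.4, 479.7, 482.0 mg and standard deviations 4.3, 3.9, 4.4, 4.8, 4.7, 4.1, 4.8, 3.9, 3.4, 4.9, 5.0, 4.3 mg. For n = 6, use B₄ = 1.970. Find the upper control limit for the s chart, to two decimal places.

s̄ = (4.3 + 3.9 + 4.4 + 4.8 + 4.7 + 4.1 + 4.8 + 3.9 + 3.4 + 4.9 + 5.0 + 4.3) / 12 = 4.3750
UCL_s = B₄·s̄ = 1.970 × 4.3750 = 8.6188

8.62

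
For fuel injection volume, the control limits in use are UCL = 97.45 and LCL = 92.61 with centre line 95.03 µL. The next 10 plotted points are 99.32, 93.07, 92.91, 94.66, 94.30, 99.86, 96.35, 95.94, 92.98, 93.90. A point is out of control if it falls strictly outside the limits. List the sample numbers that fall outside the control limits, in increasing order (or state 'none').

1, 6

Compare each point to [92.61, 97.45]: sample 1 = 99.32 > UCL; sample 6 = 99.86 > UCL.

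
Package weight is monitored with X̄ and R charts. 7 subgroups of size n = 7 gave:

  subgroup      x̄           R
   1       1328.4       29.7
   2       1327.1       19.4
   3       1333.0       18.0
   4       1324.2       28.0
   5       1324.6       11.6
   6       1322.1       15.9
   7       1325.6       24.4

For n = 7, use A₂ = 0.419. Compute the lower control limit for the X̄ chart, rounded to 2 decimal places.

1317.63

X̄̄ = (1328.4 + 1327.1 + 1333.0 + 1324.2 + 1324.6 + 1322.1 + 1325.6) / 7 = 9285.0000 / 7 = 1326.4286
R̄ = (29.7 + 19.4 + 18.0 + 28.0 + 11.6 + 15.9 + 24.4) / 7 = 147.0000 / 7 = 21.0000
LCL = X̄̄ − A₂·R̄ = 1326.4286 − 0.419 × 21.0000 = 1317.6296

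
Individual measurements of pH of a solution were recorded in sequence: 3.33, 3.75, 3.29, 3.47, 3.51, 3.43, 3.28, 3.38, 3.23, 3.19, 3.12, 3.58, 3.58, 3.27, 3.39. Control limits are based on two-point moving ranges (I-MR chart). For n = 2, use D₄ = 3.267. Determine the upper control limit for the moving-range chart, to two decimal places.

0.60

Moving ranges: 0.42, 0.46, 0.18, 0.04, 0.08, 0.15, 0.10, 0.15, 0.04, 0.07, 0.46, 0.00, 0.31, 0.12; M̄R̄ = 2.5800 / 14 = 0.1843
UCL_MR = D₄·M̄R̄ = 3.267 × 0.1843 = 0.6021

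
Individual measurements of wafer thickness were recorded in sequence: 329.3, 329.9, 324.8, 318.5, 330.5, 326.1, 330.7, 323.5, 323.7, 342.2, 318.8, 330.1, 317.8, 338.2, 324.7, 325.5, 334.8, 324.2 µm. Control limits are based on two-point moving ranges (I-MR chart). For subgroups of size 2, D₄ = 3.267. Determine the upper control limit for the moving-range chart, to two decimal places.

Moving ranges: 0.6, 5.1, 6.3, 12.0, 4.4, 4.6, 7.2, 0.2, 18.5, 23.4, 11.3, 12.3, 20.4, 13.5, 0.8, 9.3, 10.6; M̄R̄ = 160.5000 / 17 = 9.4412
UCL_MR = D₄·M̄R̄ = 3.267 × 9.4412 = 30.8443

30.84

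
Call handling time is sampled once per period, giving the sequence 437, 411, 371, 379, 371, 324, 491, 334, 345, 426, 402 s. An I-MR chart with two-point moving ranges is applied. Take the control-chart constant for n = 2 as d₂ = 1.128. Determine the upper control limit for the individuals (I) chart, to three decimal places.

X̄ = (437 + 411 + 371 + 379 + 371 + 324 + 491 + 334 + 345 + 426 + 402) / 11 = 390.0909
Moving ranges: 26, 40, 8, 8, 47, 167, 157, 11, 81, 24; M̄R̄ = 569.0000 / 10 = 56.9000
UCL = X̄ + 3·M̄R̄/d₂ = 390.0909 + 3 × 56.9000 / 1.128 = 541.4207

541.421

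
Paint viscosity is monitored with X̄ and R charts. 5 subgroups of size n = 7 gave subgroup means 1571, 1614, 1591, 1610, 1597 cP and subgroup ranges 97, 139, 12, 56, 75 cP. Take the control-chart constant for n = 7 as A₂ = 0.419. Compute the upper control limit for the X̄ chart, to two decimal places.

1628.36

X̄̄ = (1571 + 1614 + 1591 + 1610 + 1597) / 5 = 7983.0000 / 5 = 1596.6000
R̄ = (97 + 139 + 12 + 56 + 75) / 5 = 379.0000 / 5 = 75.8000
UCL = X̄̄ + A₂·R̄ = 1596.6000 + 0.419 × 75.8000 = 1628.3602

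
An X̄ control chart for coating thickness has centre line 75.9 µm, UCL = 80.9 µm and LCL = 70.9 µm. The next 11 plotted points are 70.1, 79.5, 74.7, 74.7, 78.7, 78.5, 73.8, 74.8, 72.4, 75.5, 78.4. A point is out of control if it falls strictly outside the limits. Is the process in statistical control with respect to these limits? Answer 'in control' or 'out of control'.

out of control

Compare each point to [70.9, 80.9]: sample 1 = 70.1 < LCL.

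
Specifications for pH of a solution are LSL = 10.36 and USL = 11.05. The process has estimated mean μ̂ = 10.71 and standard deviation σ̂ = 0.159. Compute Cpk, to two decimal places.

0.71

Cpu = (USL − μ̂) / (3σ̂) = (11.05 − 10.71) / (3 × 0.159) = 0.7128; Cpl = (μ̂ − LSL) / (3σ̂) = (10.71 − 10.36) / (3 × 0.159) = 0.7338; Cpk = min(Cpu, Cpl) = 0.7128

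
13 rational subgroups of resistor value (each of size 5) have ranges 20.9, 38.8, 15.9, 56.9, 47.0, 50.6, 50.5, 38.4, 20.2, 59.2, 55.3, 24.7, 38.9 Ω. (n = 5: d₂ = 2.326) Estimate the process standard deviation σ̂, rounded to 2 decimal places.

17.11

R̄ = (20.9 + 38.8 + 15.9 + 56.9 + 47.0 + 50.6 + 50.5 + 38.4 + 20.2 + 59.2 + 55.3 + 24.7 + 38.9) / 13 = 39.7923
σ̂ = R̄ / d₂ = 39.7923 / 2.326 = 17.1076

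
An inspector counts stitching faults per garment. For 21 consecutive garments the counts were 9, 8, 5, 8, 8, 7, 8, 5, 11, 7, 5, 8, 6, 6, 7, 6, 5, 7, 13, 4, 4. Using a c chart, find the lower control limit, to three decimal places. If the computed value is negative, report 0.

c̄ = (9 + 8 + 5 + 8 + 8 + 7 + 8 + 5 + 11 + 7 + 5 + 8 + 6 + 6 + 7 + 6 + 5 + 7 + 13 + 4 + 4) / 21 = 147 / 21 = 7.0000
LCL = c̄ − 3√c̄ = 7.0000 − 3 × 2.6458 = -0.9373 → 0 (cannot be negative)

0.000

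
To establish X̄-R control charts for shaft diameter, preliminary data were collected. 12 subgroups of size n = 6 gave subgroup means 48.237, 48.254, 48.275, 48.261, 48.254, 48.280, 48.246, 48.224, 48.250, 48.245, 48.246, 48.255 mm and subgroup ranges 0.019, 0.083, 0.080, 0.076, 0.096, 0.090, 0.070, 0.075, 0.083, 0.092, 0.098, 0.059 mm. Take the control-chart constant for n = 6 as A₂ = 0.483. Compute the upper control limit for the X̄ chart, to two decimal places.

48.29

X̄̄ = (48.237 + 48.254 + 48.275 + 48.261 + 48.254 + 48.280 + 48.246 + 48.224 + 48.250 + 48.245 + 48.246 + 48.255) / 12 = 579.0270 / 12 = 48.2523
R̄ = (0.019 + 0.083 + 0.080 + 0.076 + 0.096 + 0.090 + 0.070 + 0.075 + 0.083 + 0.092 + 0.098 + 0.059) / 12 = 0.9210 / 12 = 0.0767
UCL = X̄̄ + A₂·R̄ = 48.2523 + 0.483 × 0.0767 = 48.2893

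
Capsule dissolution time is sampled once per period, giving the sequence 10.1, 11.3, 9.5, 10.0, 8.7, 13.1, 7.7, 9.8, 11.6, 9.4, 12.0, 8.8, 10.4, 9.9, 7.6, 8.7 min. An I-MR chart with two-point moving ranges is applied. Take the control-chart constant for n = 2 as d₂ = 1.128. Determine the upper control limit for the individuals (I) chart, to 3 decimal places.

15.586

X̄ = (10.1 + 11.3 + 9.5 + 10.0 + 8.7 + 13.1 + 7.7 + 9.8 + 11.6 + 9.4 + 12.0 + 8.8 + 10.4 + 9.9 + 7.6 + 8.7) / 16 = 9.9125
Moving ranges: 1.2, 1.8, 0.5, 1.3, 4.4, 5.4, 2.1, 1.8, 2.2, 2.6, 3.2, 1.6, 0.5, 2.3, 1.1; M̄R̄ = 32.0000 / 15 = 2.1333
UCL = X̄ + 3·M̄R̄/d₂ = 9.9125 + 3 × 2.1333 / 1.128 = 15.5863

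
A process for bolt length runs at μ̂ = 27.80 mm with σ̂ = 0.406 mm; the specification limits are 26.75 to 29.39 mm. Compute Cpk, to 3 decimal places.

Cpu = (USL − μ̂) / (3σ̂) = (29.39 − 27.80) / (3 × 0.406) = 1.3054; Cpl = (μ̂ − LSL) / (3σ̂) = (27.80 − 26.75) / (3 × 0.406) = 0.8621; Cpk = min(Cpu, Cpl) = 0.8621

0.862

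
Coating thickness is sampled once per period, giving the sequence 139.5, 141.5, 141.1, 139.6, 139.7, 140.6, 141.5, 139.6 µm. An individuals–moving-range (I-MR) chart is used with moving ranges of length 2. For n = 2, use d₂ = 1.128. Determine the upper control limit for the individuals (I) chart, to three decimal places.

X̄ = (139.5 + 141.5 + 141.1 + 139.6 + 139.7 + 140.6 + 141.5 + 139.6) / 8 = 140.3875
Moving ranges: 2.0, 0.4, 1.5, 0.1, 0.9, 0.9, 1.9; M̄R̄ = 7.7000 / 7 = 1.1000
UCL = X̄ + 3·M̄R̄/d₂ = 140.3875 + 3 × 1.1000 / 1.128 = 143.3130

143.313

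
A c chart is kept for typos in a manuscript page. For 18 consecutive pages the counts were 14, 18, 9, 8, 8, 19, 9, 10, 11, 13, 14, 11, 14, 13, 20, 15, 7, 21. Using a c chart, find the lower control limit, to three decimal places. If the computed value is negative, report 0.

c̄ = (14 + 18 + 9 + 8 + 8 + 19 + 9 + 10 + 11 + 13 + 14 + 11 + 14 + 13 + 20 + 15 + 7 + 21) / 18 = 234 / 18 = 13.0000
LCL = c̄ − 3√c̄ = 13.0000 − 3 × 3.6056 = 2.1833

2.183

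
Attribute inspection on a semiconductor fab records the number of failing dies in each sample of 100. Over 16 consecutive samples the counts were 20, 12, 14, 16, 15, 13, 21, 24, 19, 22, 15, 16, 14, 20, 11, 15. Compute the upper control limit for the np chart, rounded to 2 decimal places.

p̄ = Σdᵢ / (k·n) = 267 / (16 × 100) = 0.16687
UCL = np̄ + 3·√(np̄(1−p̄)) = 16.6875 + 3 × √(16.6875×0.83313) = 16.6875 + 3 × 3.7286 = 27.8734

27.87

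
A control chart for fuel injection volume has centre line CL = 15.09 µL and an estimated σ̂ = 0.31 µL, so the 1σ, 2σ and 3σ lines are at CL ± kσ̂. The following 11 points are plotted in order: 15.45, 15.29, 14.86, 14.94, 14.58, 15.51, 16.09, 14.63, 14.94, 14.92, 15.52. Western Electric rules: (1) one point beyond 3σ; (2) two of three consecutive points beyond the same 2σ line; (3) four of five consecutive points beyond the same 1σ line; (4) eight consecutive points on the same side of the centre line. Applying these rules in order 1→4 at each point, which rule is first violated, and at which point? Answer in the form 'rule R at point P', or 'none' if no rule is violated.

Zone of each point (C = within 1σ̂, B = 1σ̂–2σ̂, A = 2σ̂–3σ̂, * = beyond 3σ̂; sign = side of CL): 1:+B, 2:+C, 3:-C, 4:-C, 5:-B, 6:+B, 7:+*, 8:-B, 9:-C, 10:-C, 11:+B
Rule 1 (one point beyond the 3σ limits) is satisfied at point 7.

rule 1 at point 7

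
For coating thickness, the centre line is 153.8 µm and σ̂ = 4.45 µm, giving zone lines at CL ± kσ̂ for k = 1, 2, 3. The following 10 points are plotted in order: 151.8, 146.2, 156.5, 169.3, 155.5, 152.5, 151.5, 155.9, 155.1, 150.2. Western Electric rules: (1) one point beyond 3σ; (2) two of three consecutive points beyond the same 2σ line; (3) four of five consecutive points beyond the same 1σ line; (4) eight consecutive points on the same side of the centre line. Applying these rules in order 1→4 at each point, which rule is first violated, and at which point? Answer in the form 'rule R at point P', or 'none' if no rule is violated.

rule 1 at point 4

Zone of each point (C = within 1σ̂, B = 1σ̂–2σ̂, A = 2σ̂–3σ̂, * = beyond 3σ̂; sign = side of CL): 1:-C, 2:-B, 3:+C, 4:+*, 5:+C, 6:-C, 7:-C, 8:+C, 9:+C, 10:-C
Rule 1 (one point beyond the 3σ limits) is satisfied at point 4.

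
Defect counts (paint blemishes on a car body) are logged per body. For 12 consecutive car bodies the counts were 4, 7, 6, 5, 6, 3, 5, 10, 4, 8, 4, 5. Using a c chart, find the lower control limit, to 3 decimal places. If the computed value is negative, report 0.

0.000

c̄ = (4 + 7 + 6 + 5 + 6 + 3 + 5 + 10 + 4 + 8 + 4 + 5) / 12 = 67 / 12 = 5.5833
LCL = c̄ − 3√c̄ = 5.5833 − 3 × 2.3629 = -1.5054 → 0 (cannot be negative)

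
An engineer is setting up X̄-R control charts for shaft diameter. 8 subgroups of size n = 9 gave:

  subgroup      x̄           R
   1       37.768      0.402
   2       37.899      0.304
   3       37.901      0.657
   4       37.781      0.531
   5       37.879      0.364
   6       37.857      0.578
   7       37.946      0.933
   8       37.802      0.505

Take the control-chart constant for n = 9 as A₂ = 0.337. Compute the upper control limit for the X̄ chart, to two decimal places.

X̄̄ = (37.768 + 37.899 + 37.901 + 37.781 + 37.879 + 37.857 + 37.946 + 37.802) / 8 = 302.8330 / 8 = 37.8541
R̄ = (0.402 + 0.304 + 0.657 + 0.531 + 0.364 + 0.578 + 0.933 + 0.505) / 8 = 4.2740 / 8 = 0.5343
UCL = X̄̄ + A₂·R̄ = 37.8541 + 0.337 × 0.5343 = 38.0342

38.03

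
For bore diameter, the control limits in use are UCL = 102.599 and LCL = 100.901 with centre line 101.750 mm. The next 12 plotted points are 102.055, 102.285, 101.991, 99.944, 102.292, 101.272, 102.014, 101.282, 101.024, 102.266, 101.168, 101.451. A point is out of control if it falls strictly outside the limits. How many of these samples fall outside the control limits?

1

Compare each point to [100.901, 102.599]: sample 4 = 99.944 < LCL.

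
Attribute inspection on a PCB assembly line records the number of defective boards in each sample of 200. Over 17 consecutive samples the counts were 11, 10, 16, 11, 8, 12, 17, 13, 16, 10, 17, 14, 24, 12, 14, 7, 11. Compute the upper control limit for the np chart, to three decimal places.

p̄ = Σdᵢ / (k·n) = 223 / (17 × 200) = 0.06559
UCL = np̄ + 3·√(np̄(1−p̄)) = 13.1176 + 3 × √(13.1176×0.93441) = 13.1176 + 3 × 3.5010 = 23.6208

23.621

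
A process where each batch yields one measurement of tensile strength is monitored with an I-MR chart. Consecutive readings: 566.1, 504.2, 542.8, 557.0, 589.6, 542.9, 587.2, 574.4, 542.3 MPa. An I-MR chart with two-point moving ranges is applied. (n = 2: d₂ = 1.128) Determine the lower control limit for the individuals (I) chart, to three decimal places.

462.129

X̄ = (566.1 + 504.2 + 542.8 + 557.0 + 589.6 + 542.9 + 587.2 + 574.4 + 542.3) / 9 = 556.2778
Moving ranges: 61.9, 38.6, 14.2, 32.6, 46.7, 44.3, 12.8, 32.1; M̄R̄ = 283.2000 / 8 = 35.4000
LCL = X̄ − 3·M̄R̄/d₂ = 556.2778 − 3 × 35.4000 / 1.128 = 462.1288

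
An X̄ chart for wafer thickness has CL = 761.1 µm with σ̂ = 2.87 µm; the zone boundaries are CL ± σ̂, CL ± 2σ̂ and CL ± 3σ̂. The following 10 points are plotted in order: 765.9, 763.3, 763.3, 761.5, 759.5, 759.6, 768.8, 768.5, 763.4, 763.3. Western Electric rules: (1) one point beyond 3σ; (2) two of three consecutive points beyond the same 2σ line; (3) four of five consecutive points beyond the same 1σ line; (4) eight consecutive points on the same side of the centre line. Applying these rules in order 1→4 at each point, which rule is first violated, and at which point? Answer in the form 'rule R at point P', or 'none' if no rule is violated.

rule 2 at point 8

Zone of each point (C = within 1σ̂, B = 1σ̂–2σ̂, A = 2σ̂–3σ̂, * = beyond 3σ̂; sign = side of CL): 1:+B, 2:+C, 3:+C, 4:+C, 5:-C, 6:-C, 7:+A, 8:+A, 9:+C, 10:+C
Rule 2 (two of three consecutive points beyond the same 2σ limit) is satisfied at point 8.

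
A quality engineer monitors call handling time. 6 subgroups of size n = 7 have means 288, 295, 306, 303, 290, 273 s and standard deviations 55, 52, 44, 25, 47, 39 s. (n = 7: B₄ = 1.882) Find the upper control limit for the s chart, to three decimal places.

s̄ = (55 + 52 + 44 + 25 + 47 + 39) / 6 = 43.6667
UCL_s = B₄·s̄ = 1.882 × 43.6667 = 82.1807

82.181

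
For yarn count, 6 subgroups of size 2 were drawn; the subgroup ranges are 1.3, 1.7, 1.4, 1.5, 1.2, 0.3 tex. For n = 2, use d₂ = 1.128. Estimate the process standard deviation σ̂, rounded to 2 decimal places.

R̄ = (1.3 + 1.7 + 1.4 + 1.5 + 1.2 + 0.3) / 6 = 1.2333
σ̂ = R̄ / d₂ = 1.2333 / 1.128 = 1.0934

1.09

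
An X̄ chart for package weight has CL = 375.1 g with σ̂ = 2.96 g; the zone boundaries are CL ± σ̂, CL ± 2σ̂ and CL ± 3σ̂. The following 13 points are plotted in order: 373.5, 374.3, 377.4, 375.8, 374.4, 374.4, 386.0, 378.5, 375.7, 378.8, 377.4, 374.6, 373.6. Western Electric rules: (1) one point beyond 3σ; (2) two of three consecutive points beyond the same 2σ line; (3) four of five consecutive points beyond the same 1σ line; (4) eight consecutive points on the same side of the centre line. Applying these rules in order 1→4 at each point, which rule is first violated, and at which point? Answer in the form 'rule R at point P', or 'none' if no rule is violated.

rule 1 at point 7

Zone of each point (C = within 1σ̂, B = 1σ̂–2σ̂, A = 2σ̂–3σ̂, * = beyond 3σ̂; sign = side of CL): 1:-C, 2:-C, 3:+C, 4:+C, 5:-C, 6:-C, 7:+*, 8:+B, 9:+C, 10:+B, 11:+C, 12:-C, 13:-C
Rule 1 (one point beyond the 3σ limits) is satisfied at point 7.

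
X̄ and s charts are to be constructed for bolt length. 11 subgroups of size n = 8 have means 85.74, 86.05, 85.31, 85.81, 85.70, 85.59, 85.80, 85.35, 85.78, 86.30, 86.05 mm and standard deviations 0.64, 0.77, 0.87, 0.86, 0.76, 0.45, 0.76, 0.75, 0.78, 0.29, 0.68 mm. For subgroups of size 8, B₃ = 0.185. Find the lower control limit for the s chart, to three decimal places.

0.128

s̄ = (0.64 + 0.77 + 0.87 + 0.86 + 0.76 + 0.45 + 0.76 + 0.75 + 0.78 + 0.29 + 0.68) / 11 = 0.6918
LCL_s = B₃·s̄ = 0.185 × 0.6918 = 0.1280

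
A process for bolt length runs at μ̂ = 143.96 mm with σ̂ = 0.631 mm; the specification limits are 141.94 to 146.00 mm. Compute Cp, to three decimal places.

1.072

Cp = (USL − LSL) / (6σ̂) = (146.00 − 141.94) / (6 × 0.631) = 4.0600 / 3.7860 = 1.0724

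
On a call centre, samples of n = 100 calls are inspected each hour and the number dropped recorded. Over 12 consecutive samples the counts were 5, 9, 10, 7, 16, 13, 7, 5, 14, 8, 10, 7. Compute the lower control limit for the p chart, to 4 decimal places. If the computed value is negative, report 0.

0.0056

p̄ = Σdᵢ / (k·n) = 111 / (12 × 100) = 0.09250
LCL = p̄ − 3·√(p̄(1−p̄)/n) = 0.09250 − 3 × 0.02897 = 0.00558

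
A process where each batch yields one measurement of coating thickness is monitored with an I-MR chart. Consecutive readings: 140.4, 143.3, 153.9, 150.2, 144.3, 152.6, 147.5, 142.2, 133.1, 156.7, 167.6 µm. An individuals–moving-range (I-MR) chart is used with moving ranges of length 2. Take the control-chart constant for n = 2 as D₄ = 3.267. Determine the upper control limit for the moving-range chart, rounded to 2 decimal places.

Moving ranges: 2.9, 10.6, 3.7, 5.9, 8.3, 5.1, 5.3, 9.1, 23.6, 10.9; M̄R̄ = 85.4000 / 10 = 8.5400
UCL_MR = D₄·M̄R̄ = 3.267 × 8.5400 = 27.9002

27.90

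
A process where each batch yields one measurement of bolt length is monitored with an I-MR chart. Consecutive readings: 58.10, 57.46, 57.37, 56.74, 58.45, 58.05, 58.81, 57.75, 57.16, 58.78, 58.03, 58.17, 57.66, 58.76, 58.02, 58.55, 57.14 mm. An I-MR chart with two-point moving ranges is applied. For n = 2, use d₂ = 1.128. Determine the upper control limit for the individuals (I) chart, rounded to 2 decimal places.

X̄ = (58.10 + 57.46 + 57.37 + 56.74 + 58.45 + 58.05 + 58.81 + 57.75 + 57.16 + 58.78 + 58.03 + 58.17 + 57.66 + 58.76 + 58.02 + 58.55 + 57.14) / 17 = 57.9412
Moving ranges: 0.64, 0.09, 0.63, 1.71, 0.40, 0.76, 1.06, 0.59, 1.62, 0.75, 0.14, 0.51, 1.10, 0.74, 0.53, 1.41; M̄R̄ = 12.6800 / 16 = 0.7925
UCL = X̄ + 3·M̄R̄/d₂ = 57.9412 + 3 × 0.7925 / 1.128 = 60.0489

60.05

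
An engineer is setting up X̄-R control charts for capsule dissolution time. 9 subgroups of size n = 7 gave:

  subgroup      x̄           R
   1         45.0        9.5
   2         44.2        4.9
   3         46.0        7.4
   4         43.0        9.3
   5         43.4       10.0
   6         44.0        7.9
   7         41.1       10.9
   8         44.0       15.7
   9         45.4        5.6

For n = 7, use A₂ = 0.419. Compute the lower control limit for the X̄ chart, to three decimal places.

40.231

X̄̄ = (45.0 + 44.2 + 46.0 + 43.0 + 43.4 + 44.0 + 41.1 + 44.0 + 45.4) / 9 = 396.1000 / 9 = 44.0111
R̄ = (9.5 + 4.9 + 7.4 + 9.3 + 10.0 + 7.9 + 10.9 + 15.7 + 5.6) / 9 = 81.2000 / 9 = 9.0222
LCL = X̄̄ − A₂·R̄ = 44.0111 − 0.419 × 9.0222 = 40.2308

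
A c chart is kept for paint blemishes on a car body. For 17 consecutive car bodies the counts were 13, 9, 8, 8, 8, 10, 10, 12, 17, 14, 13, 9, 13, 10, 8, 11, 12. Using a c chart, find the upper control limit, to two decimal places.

c̄ = (13 + 9 + 8 + 8 + 8 + 10 + 10 + 12 + 17 + 14 + 13 + 9 + 13 + 10 + 8 + 11 + 12) / 17 = 185 / 17 = 10.8824
UCL = c̄ + 3√c̄ = 10.8824 + 3 × √10.8824 = 10.8824 + 3 × 3.2988 = 20.7789

20.78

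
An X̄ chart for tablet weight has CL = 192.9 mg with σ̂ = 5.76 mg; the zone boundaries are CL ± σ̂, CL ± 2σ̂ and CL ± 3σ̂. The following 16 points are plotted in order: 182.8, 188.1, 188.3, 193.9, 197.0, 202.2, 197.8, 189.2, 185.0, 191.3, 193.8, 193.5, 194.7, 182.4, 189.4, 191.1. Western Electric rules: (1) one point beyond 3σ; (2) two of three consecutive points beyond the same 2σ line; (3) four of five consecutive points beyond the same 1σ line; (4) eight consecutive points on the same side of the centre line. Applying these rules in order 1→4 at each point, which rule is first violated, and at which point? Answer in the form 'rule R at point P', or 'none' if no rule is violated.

none

Zone of each point (C = within 1σ̂, B = 1σ̂–2σ̂, A = 2σ̂–3σ̂, * = beyond 3σ̂; sign = side of CL): 1:-B, 2:-C, 3:-C, 4:+C, 5:+C, 6:+B, 7:+C, 8:-C, 9:-B, 10:-C, 11:+C, 12:+C, 13:+C, 14:-B, 15:-C, 16:-C
No rule fires across all 16 points.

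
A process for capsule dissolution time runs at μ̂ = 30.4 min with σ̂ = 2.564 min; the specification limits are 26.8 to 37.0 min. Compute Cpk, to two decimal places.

0.47

Cpu = (USL − μ̂) / (3σ̂) = (37.0 − 30.4) / (3 × 2.564) = 0.8580; Cpl = (μ̂ − LSL) / (3σ̂) = (30.4 − 26.8) / (3 × 2.564) = 0.4680; Cpk = min(Cpu, Cpl) = 0.4680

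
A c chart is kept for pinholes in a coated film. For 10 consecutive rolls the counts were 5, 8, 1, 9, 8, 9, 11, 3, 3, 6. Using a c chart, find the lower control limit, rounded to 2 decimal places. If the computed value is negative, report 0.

0.00

c̄ = (5 + 8 + 1 + 9 + 8 + 9 + 11 + 3 + 3 + 6) / 10 = 63 / 10 = 6.3000
LCL = c̄ − 3√c̄ = 6.3000 − 3 × 2.5100 = -1.2299 → 0 (cannot be negative)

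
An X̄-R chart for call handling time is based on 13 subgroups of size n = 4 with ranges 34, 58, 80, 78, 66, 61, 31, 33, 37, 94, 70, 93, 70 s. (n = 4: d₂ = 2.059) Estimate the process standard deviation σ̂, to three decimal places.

30.074

R̄ = (34 + 58 + 80 + 78 + 66 + 61 + 31 + 33 + 37 + 94 + 70 + 93 + 70) / 13 = 61.9231
σ̂ = R̄ / d₂ = 61.9231 / 2.059 = 30.0743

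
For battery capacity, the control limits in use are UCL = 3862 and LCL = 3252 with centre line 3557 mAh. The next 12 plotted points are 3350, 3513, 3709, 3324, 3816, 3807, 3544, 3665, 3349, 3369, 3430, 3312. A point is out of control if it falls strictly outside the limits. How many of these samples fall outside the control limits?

All 12 points lie within [3252, 3862].

0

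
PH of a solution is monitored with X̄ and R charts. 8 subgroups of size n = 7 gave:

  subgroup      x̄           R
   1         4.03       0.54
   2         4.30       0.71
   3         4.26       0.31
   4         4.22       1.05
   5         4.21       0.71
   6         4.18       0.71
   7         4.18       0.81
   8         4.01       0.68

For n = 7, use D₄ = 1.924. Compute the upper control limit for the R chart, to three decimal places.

R̄ = (0.54 + 0.71 + 0.31 + 1.05 + 0.71 + 0.71 + 0.81 + 0.68) / 8 = 5.5200 / 8 = 0.6900
UCL_R = D₄·R̄ = 1.924 × 0.6900 = 1.3276

1.328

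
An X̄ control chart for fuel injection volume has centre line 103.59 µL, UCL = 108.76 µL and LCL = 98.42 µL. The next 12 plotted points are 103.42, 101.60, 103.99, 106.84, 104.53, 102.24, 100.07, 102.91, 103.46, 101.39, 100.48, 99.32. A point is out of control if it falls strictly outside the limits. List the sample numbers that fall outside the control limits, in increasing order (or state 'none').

All 12 points lie within [98.42, 108.76].

none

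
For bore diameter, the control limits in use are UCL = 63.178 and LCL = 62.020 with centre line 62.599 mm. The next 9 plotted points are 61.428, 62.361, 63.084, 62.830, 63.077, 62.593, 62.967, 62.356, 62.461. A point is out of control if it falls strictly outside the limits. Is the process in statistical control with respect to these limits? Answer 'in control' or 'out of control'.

Compare each point to [62.020, 63.178]: sample 1 = 61.428 < LCL.

out of control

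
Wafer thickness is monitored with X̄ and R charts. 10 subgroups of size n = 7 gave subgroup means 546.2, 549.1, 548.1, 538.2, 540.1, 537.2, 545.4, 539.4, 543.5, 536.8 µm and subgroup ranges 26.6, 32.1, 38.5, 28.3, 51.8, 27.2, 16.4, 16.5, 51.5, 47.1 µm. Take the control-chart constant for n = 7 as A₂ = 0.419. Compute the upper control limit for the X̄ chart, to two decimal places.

X̄̄ = (546.2 + 549.1 + 548.1 + 538.2 + 540.1 + 537.2 + 545.4 + 539.4 + 543.5 + 536.8) / 10 = 5424.0000 / 10 = 542.4000
R̄ = (26.6 + 32.1 + 38.5 + 28.3 + 51.8 + 27.2 + 16.4 + 16.5 + 51.5 + 47.1) / 10 = 336.0000 / 10 = 33.6000
UCL = X̄̄ + A₂·R̄ = 542.4000 + 0.419 × 33.6000 = 556.4784

556.48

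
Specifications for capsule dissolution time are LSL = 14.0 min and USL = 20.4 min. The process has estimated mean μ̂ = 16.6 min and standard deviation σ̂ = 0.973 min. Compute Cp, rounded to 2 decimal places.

Cp = (USL − LSL) / (6σ̂) = (20.4 − 14.0) / (6 × 0.973) = 6.4000 / 5.8380 = 1.0963

1.10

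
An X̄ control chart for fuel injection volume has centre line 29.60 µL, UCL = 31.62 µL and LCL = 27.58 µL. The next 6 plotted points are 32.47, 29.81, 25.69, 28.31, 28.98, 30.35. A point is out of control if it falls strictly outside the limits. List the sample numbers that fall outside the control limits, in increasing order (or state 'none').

1, 3

Compare each point to [27.58, 31.62]: sample 1 = 32.47 > UCL; sample 3 = 25.69 < LCL.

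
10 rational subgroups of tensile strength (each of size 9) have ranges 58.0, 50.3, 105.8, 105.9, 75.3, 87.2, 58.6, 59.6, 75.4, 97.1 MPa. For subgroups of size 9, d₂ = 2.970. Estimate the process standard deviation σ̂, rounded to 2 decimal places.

26.03

R̄ = (58.0 + 50.3 + 105.8 + 105.9 + 75.3 + 87.2 + 58.6 + 59.6 + 75.4 + 97.1) / 10 = 77.3200
σ̂ = R̄ / d₂ = 77.3200 / 2.970 = 26.0337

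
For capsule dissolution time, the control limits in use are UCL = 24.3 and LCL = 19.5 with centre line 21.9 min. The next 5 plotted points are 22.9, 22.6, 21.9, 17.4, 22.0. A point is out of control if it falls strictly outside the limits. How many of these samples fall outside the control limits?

1

Compare each point to [19.5, 24.3]: sample 4 = 17.4 < LCL.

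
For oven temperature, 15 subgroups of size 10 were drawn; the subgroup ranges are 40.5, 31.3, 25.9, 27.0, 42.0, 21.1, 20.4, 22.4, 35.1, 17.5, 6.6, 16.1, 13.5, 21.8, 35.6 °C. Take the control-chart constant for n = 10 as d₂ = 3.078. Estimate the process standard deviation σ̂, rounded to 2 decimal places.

8.16

R̄ = (40.5 + 31.3 + 25.9 + 27.0 + 42.0 + 21.1 + 20.4 + 22.4 + 35.1 + 17.5 + 6.6 + 16.1 + 13.5 + 21.8 + 35.6) / 15 = 25.1200
σ̂ = R̄ / d₂ = 25.1200 / 3.078 = 8.1611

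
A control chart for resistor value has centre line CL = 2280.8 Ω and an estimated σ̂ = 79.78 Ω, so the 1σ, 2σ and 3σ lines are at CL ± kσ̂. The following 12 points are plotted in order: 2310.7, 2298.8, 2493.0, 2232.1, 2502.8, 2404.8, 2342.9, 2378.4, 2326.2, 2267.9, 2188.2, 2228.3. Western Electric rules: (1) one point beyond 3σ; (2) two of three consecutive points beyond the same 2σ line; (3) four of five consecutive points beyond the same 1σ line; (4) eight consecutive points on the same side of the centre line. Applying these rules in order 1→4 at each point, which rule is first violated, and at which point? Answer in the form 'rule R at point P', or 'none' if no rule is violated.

Zone of each point (C = within 1σ̂, B = 1σ̂–2σ̂, A = 2σ̂–3σ̂, * = beyond 3σ̂; sign = side of CL): 1:+C, 2:+C, 3:+A, 4:-C, 5:+A, 6:+B, 7:+C, 8:+B, 9:+C, 10:-C, 11:-B, 12:-C
Rule 2 (two of three consecutive points beyond the same 2σ limit) is satisfied at point 5.

rule 2 at point 5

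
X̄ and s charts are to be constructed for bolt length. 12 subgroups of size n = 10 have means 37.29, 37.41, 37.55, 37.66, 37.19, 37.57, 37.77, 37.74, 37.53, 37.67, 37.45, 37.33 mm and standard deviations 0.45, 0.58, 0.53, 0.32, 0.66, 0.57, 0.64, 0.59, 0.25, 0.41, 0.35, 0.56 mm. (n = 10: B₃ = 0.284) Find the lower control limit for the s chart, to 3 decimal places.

s̄ = (0.45 + 0.58 + 0.53 + 0.32 + 0.66 + 0.57 + 0.64 + 0.59 + 0.25 + 0.41 + 0.35 + 0.56) / 12 = 0.4925
LCL_s = B₃·s̄ = 0.284 × 0.4925 = 0.1399

0.140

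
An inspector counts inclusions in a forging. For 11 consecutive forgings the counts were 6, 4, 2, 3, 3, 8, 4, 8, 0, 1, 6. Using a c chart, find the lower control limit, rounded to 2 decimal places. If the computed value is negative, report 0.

0.00

c̄ = (6 + 4 + 2 + 3 + 3 + 8 + 4 + 8 + 0 + 1 + 6) / 11 = 45 / 11 = 4.0909
LCL = c̄ − 3√c̄ = 4.0909 − 3 × 2.0226 = -1.9769 → 0 (cannot be negative)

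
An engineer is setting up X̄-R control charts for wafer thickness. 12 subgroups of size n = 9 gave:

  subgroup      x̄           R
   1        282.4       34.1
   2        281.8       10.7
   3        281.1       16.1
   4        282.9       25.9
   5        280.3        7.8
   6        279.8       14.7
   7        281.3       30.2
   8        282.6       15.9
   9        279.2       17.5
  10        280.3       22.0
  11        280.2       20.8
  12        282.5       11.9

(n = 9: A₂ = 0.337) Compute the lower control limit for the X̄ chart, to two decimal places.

X̄̄ = (282.4 + 281.8 + 281.1 + 282.9 + 280.3 + 279.8 + 281.3 + 282.6 + 279.2 + 280.3 + 280.2 + 282.5) / 12 = 3374.4000 / 12 = 281.2000
R̄ = (34.1 + 10.7 + 16.1 + 25.9 + 7.8 + 14.7 + 30.2 + 15.9 + 17.5 + 22.0 + 20.8 + 11.9) / 12 = 227.6000 / 12 = 18.9667
LCL = X̄̄ − A₂·R̄ = 281.2000 − 0.337 × 18.9667 = 274.8082

274.81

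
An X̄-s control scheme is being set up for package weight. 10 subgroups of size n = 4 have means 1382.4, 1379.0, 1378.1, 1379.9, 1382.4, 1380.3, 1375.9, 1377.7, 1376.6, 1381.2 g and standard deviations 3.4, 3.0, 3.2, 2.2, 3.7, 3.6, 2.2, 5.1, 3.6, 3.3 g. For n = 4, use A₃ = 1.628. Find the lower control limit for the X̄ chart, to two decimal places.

X̄̄ = (1382.4 + 1379.0 + 1378.1 + 1379.9 + 1382.4 + 1380.3 + 1375.9 + 1377.7 + 1376.6 + 1381.2) / 10 = 1379.3500
s̄ = (3.4 + 3.0 + 3.2 + 2.2 + 3.7 + 3.6 + 2.2 + 5.1 + 3.6 + 3.3) / 10 = 3.3300
LCL = X̄̄ − A₃·s̄ = 1379.3500 − 1.628 × 3.3300 = 1373.9288

1373.93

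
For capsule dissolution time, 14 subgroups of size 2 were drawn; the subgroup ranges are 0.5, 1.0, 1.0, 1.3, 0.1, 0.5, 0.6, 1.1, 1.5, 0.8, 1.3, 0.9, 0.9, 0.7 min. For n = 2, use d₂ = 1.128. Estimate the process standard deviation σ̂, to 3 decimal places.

0.773

R̄ = (0.5 + 1.0 + 1.0 + 1.3 + 0.1 + 0.5 + 0.6 + 1.1 + 1.5 + 0.8 + 1.3 + 0.9 + 0.9 + 0.7) / 14 = 0.8714
σ̂ = R̄ / d₂ = 0.8714 / 1.128 = 0.7725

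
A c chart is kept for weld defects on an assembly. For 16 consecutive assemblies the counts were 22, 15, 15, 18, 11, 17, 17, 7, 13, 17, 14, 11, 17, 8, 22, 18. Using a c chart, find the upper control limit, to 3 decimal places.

26.792

c̄ = (22 + 15 + 15 + 18 + 11 + 17 + 17 + 7 + 13 + 17 + 14 + 11 + 17 + 8 + 22 + 18) / 16 = 242 / 16 = 15.1250
UCL = c̄ + 3√c̄ = 15.1250 + 3 × √15.1250 = 15.1250 + 3 × 3.8891 = 26.7923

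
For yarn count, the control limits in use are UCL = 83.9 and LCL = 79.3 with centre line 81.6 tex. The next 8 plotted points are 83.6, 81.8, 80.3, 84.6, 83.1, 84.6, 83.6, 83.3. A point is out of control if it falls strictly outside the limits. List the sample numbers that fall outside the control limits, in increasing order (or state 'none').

4, 6

Compare each point to [79.3, 83.9]: sample 4 = 84.6 > UCL; sample 6 = 84.6 > UCL.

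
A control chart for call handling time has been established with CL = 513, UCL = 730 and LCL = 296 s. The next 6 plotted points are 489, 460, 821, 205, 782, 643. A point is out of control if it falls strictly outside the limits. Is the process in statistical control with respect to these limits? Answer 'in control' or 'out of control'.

Compare each point to [296, 730]: sample 3 = 821 > UCL; sample 4 = 205 < LCL; sample 5 = 782 > UCL.

out of control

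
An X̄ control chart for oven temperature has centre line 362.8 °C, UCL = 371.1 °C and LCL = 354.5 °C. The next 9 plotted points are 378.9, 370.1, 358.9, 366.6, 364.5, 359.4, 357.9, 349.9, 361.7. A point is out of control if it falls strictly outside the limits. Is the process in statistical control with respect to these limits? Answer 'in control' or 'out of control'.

out of control

Compare each point to [354.5, 371.1]: sample 1 = 378.9 > UCL; sample 8 = 349.9 < LCL.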